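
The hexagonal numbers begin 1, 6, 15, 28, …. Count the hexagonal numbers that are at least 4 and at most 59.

The n-th hexagonal number is n(2n−1).
Smallest index with value ≥ 4: n = 2 (giving 6).
Largest index with value ≤ 59: n = 5 (giving 45).
Indices 2 through 5: 4 terms.

4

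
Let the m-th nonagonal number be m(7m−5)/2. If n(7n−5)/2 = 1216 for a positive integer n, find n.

Set n(7n−5)/2 = 1216, giving 7n² − 5n − 2432 = 0.
So n = (5 + 261) / 14 = 266/14 = 19.
Check: 19·(7·19 − 5)/2 = 1216. ✓

19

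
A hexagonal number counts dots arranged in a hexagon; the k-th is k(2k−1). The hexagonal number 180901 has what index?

301

Set n(2n−1) = 180901, giving 2n² − n − 180901 = 0.
The discriminant is 1 + 8·180901 = 1447209, and √1447209 = 1203.
So n = (1 + 1203) / 4 = 1204/4 = 301.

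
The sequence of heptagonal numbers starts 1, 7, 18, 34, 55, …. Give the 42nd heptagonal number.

The 42nd heptagonal number is n(5n−3)/2 with n = 42.
42·(5·42 − 3)/2 = 42·207/2 = 4347.

4347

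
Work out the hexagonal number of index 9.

153

The 9th hexagonal number is n(2n−1) with n = 9.
9·(2·9 − 1) = 9·17 = 153.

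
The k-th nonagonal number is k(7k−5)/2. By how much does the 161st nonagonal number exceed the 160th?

Consecutive nonagonal numbers differ by 7n − 6: here 7·161 − 6 = 1121.

1121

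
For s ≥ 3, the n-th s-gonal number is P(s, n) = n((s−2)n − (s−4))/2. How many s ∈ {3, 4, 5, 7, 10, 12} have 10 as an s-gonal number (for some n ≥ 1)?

2

s = 3: P(3, 4) = 10. ✓
s = 4: P(4, 3) = 9 and P(4, 4) = 16; 10 is not s-gonal.
s = 5: P(5, 2) = 5 and P(5, 3) = 12; 10 is not s-gonal.
s = 7: P(7, 2) = 7 and P(7, 3) = 18; 10 is not s-gonal.
s = 10: P(10, 2) = 10. ✓
s = 12: P(12, 1) = 1 and P(12, 2) = 12; 10 is not s-gonal.
Hits: s ∈ {3, 10} → 2.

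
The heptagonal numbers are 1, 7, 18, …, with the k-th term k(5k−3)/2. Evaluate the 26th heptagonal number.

26·(5·26 − 3)/2 = 26·127/2 = 1651.

1651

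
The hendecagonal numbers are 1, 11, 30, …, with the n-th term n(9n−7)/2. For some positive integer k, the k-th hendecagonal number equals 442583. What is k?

Set n(9n−7)/2 = 442583, giving 9n² − 7n − 885166 = 0.
So n = (7 + 5645) / 18 = 5652/18 = 314.

314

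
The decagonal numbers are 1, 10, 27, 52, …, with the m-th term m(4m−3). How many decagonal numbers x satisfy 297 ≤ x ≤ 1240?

9

The n-th decagonal number is n(4n−3).
Smallest index with value ≥ 297: n = 9 (giving 297).
Largest index with value ≤ 1240: n = 17 (giving 1105).
Indices 9 through 17: 9 terms.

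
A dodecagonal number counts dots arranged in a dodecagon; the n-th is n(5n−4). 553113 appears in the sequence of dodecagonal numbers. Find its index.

333

Set n(5n−4) = 553113, giving 5n² − 4n − 553113 = 0.
The discriminant is 16 + 20·553113 = 11062276, and √11062276 = 3326.
So n = (4 + 3326) / 10 = 3330/10 = 333.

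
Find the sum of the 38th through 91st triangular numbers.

120627

Σ i(i+1)/2 = (Σi² + Σi) / 2 over i = 38..91.
Σi = 4186 − 703 = 3483 and Σi² = 255346 − 17575 = 237771.
(1·237771 + 1·3483) / 2 = 241254/2 = 120627.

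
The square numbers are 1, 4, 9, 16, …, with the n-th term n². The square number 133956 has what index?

We need n² = 133956, so n = √133956 = 366.

366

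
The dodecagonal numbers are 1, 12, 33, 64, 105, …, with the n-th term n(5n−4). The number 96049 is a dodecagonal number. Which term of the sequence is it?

139

Set n(5n−4) = 96049, giving 5n² − 4n − 96049 = 0.
So n = (4 + 1386) / 10 = 1390/10 = 139.
Check: 139·(5·139 − 4) = 96049. ✓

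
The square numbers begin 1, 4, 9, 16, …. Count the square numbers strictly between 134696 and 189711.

68

The n-th square number is n².
Smallest index with value > 134696: n = 368 (giving 135424).
Largest index with value < 189711: n = 435 (giving 189225).
Indices 368 through 435: 68 terms.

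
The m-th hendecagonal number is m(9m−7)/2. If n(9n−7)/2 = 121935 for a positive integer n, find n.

165

Set n(9n−7)/2 = 121935, giving 9n² − 7n − 243870 = 0.
The discriminant is 49 + 72·121935 = 8779369, and √8779369 = 2963.
So n = (7 + 2963) / 18 = 2970/18 = 165.
Check: 165·(9·165 − 7)/2 = 121935. ✓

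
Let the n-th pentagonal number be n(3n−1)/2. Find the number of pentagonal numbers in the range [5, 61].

5

The n-th pentagonal number is n(3n−1)/2.
Smallest index with value ≥ 5: n = 2 (giving 5).
Largest index with value ≤ 61: n = 6 (giving 51).
Indices 2 through 6: 5 terms.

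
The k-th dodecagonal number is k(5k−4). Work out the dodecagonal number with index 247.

304057

247·(5·247 − 4) = 247·1231 = 304057.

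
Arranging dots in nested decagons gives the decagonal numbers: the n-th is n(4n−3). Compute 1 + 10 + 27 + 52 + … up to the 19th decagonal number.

Σ i(4i−3) = 4Σi² − 3Σi over i = 1..19.
Σi = 190 and Σi² = 2470.
4·2470 − 3·190 = 9310.

9310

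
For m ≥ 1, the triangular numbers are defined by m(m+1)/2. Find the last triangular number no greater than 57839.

Solve n(n+1)/2 ≤ 57839 for integer n.
n = 339 gives 57630 ≤ 57839, while n = 340 gives 57970 > 57839; so the answer is 57630.

57630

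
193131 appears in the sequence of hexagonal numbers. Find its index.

Set n(2n−1) = 193131, giving 2n² − n − 193131 = 0.
So n = (1 + 1243) / 4 = 1244/4 = 311.
Check: 311·(2·311 − 1) = 193131. ✓

311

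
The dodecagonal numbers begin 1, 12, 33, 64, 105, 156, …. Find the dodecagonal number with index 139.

96049

139·(5·139 − 4) = 139·691 = 96049.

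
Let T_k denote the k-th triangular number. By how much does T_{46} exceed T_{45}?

Consecutive triangular numbers differ by n: T_{46} − T_{45} = 46.

46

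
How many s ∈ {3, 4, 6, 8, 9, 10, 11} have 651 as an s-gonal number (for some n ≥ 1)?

1

s = 3: P(3, 35) = 630 and P(3, 36) = 666; 651 is not s-gonal.
s = 4: P(4, 25) = 625 and P(4, 26) = 676; 651 is not s-gonal.
s = 6: P(6, 18) = 630 and P(6, 19) = 703; 651 is not s-gonal.
s = 8: P(8, 15) = 645 and P(8, 16) = 736; 651 is not s-gonal.
s = 9: P(9, 14) = 651. ✓
s = 10: P(10, 13) = 637 and P(10, 14) = 742; 651 is not s-gonal.
s = 11: P(11, 12) = 606 and P(11, 13) = 715; 651 is not s-gonal.
Hits: s ∈ {9} → 1.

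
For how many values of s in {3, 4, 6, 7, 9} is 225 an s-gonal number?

s = 3: P(3, 20) = 210 and P(3, 21) = 231; 225 is not s-gonal.
s = 4: P(4, 15) = 225. ✓
s = 6: P(6, 10) = 190 and P(6, 11) = 231; 225 is not s-gonal.
s = 7: P(7, 9) = 189 and P(7, 10) = 235; 225 is not s-gonal.
s = 9: P(9, 8) = 204 and P(9, 9) = 261; 225 is not s-gonal.
Hits: s ∈ {4} → 1.

1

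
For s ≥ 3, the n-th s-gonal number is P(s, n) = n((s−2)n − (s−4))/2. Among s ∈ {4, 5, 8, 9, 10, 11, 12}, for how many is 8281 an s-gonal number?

s = 4: P(4, 91) = 8281. ✓
s = 5: P(5, 74) = 8177 and P(5, 75) = 8400; 8281 is not s-gonal.
s = 8: P(8, 52) = 8008 and P(8, 53) = 8321; 8281 is not s-gonal.
s = 9: P(9, 49) = 8281. ✓
s = 10: P(10, 45) = 7965 and P(10, 46) = 8326; 8281 is not s-gonal.
s = 11: P(11, 43) = 8170 and P(11, 44) = 8558; 8281 is not s-gonal.
s = 12: P(12, 41) = 8241 and P(12, 42) = 8652; 8281 is not s-gonal.
Hits: s ∈ {4, 9} → 2.

2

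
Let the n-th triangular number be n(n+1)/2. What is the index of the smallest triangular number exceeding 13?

Solve n(n+1)/2 > 13 for integer n.
The largest n with value ≤ 13 is 4 (since 10 ≤ 13 < 15), so the first above is n = 5, value 15.

5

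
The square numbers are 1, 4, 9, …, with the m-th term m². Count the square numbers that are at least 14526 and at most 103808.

The n-th square number is n².
Smallest index with value ≥ 14526: n = 121 (giving 14641).
Largest index with value ≤ 103808: n = 322 (giving 103684).
Indices 121 through 322: 202 terms.

202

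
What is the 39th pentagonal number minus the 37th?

227

39·(3·39 − 1)/2 = 2262 and 37·(3·37 − 1)/2 = 2035.
Difference: 2262 − 2035 = 227.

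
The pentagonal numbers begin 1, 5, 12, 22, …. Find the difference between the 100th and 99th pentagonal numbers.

298

Consecutive pentagonal numbers differ by 3n − 2: here 3·100 − 2 = 298.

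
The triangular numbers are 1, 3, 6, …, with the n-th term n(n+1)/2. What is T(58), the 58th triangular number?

The 58th triangular number is n(n+1)/2 with n = 58.
58·59/2 = 3422/2 = 1711.

1711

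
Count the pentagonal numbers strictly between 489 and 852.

The n-th pentagonal number is n(3n−1)/2.
Smallest index with value > 489: n = 19 (giving 532).
Largest index with value < 852: n = 23 (giving 782).
Indices 19 through 23: 5 terms.

5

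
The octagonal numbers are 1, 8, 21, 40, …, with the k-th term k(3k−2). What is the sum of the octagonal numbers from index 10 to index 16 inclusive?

3451

Σ i(3i−2) = 3Σi² − 2Σi over i = 10..16.
Σi = 136 − 45 = 91 and Σi² = 1496 − 285 = 1211.
3·1211 − 2·91 = 3451.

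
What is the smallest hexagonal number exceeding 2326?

2415

Solve n(2n−1) > 2326 for integer n.
The largest n with value ≤ 2326 is 34 (since 2278 ≤ 2326 < 2415), so the first above is n = 35, value 2415.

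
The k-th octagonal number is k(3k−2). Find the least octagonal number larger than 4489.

4720

Solve n(3n−2) > 4489 for integer n.
The largest n with value ≤ 4489 is 39 (since 4485 ≤ 4489 < 4720), so the first above is n = 40, value 4720.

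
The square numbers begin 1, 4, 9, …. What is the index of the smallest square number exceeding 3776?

62

Solve n² > 3776 for integer n.
The largest n with value ≤ 3776 is 61 (since 3721 ≤ 3776 < 3844), so the first above is n = 62, value 3844.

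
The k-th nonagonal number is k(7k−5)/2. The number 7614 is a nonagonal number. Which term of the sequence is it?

Set n(7n−5)/2 = 7614, giving 7n² − 5n − 15228 = 0.
The discriminant is 25 + 56·7614 = 426409, and √426409 = 653.
So n = (5 + 653) / 14 = 658/14 = 47.

47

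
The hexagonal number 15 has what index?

Set n(2n−1) = 15, giving 2n² − n − 15 = 0.
The discriminant is 1 + 8·15 = 121, and √121 = 11.
So n = (1 + 11) / 4 = 12/4 = 3.

3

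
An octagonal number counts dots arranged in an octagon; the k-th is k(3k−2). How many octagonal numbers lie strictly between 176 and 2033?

18

The n-th octagonal number is n(3n−2).
Smallest index with value > 176: n = 9 (giving 225).
Largest index with value < 2033: n = 26 (giving 1976).
Indices 9 through 26: 18 terms.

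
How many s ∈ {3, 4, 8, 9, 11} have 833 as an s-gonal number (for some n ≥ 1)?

s = 3: P(3, 40) = 820 and P(3, 41) = 861; 833 is not s-gonal.
s = 4: P(4, 28) = 784 and P(4, 29) = 841; 833 is not s-gonal.
s = 8: P(8, 17) = 833. ✓
s = 9: P(9, 15) = 750 and P(9, 16) = 856; 833 is not s-gonal.
s = 11: P(11, 14) = 833. ✓
Hits: s ∈ {8, 11} → 2.

2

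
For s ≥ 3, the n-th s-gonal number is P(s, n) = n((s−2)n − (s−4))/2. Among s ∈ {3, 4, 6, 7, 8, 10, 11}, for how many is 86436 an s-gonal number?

1

s = 3: P(3, 415) = 86320 and P(3, 416) = 86736; 86436 is not s-gonal.
s = 4: P(4, 294) = 86436. ✓
s = 6: P(6, 208) = 86320 and P(6, 209) = 87153; 86436 is not s-gonal.
s = 7: P(7, 186) = 86211 and P(7, 187) = 87142; 86436 is not s-gonal.
s = 8: P(8, 170) = 86360 and P(8, 171) = 87381; 86436 is not s-gonal.
s = 10: P(10, 147) = 85995 and P(10, 148) = 87172; 86436 is not s-gonal.
s = 11: P(11, 138) = 85215 and P(11, 139) = 86458; 86436 is not s-gonal.
Hits: s ∈ {4} → 1.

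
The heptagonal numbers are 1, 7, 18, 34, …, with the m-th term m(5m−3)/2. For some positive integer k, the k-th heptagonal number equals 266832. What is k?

Set n(5n−3)/2 = 266832, giving 5n² − 3n − 533664 = 0.
The discriminant is 9 + 40·266832 = 10673289, and √10673289 = 3267.
So n = (3 + 3267) / 10 = 3270/10 = 327.
Check: 327·(5·327 − 3)/2 = 266832. ✓

327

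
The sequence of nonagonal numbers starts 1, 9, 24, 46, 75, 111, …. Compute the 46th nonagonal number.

7291

The 46th nonagonal number is n(7n−5)/2 with n = 46.
46·(7·46 − 5)/2 = 46·317/2 = 7291.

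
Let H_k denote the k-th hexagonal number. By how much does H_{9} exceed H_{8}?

Consecutive hexagonal numbers differ by 4n − 3: here 4·9 − 3 = 33.

33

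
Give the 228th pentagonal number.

77862

The 228th pentagonal number is n(3n−1)/2 with n = 228.
228·(3·228 − 1)/2 = 228·683/2 = 77862.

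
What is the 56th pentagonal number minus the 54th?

56·(3·56 − 1)/2 = 4676 and 54·(3·54 − 1)/2 = 4347.
Difference: 4676 − 4347 = 329.

329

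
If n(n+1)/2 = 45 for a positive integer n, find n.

9

Set n(n+1)/2 = 45, giving n² + n − 90 = 0.
The discriminant is 1 + 8·45 = 361, and √361 = 19.
So n = (-1 + 19) / 2 = 18/2 = 9.
Check: 9·10/2 = 45. ✓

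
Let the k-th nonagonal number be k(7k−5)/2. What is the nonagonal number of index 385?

385·(7·385 − 5)/2 = 385·2690/2 = 385·1345 = 517825.

517825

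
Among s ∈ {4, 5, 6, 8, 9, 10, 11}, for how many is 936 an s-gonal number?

s = 4: P(4, 30) = 900 and P(4, 31) = 961; 936 is not s-gonal.
s = 5: P(5, 25) = 925 and P(5, 26) = 1001; 936 is not s-gonal.
s = 6: P(6, 21) = 861 and P(6, 22) = 946; 936 is not s-gonal.
s = 8: P(8, 18) = 936. ✓
s = 9: P(9, 16) = 856 and P(9, 17) = 969; 936 is not s-gonal.
s = 10: P(10, 15) = 855 and P(10, 16) = 976; 936 is not s-gonal.
s = 11: P(11, 14) = 833 and P(11, 15) = 960; 936 is not s-gonal.
Hits: s ∈ {8} → 1.

1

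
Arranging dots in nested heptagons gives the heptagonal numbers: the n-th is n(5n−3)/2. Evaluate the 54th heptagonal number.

54·(5·54 − 3)/2 = 54·267/2 = 7209.

7209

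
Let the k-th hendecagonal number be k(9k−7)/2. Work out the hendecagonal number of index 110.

110·(9·110 − 7)/2 = 110·983/2 = 54065.

54065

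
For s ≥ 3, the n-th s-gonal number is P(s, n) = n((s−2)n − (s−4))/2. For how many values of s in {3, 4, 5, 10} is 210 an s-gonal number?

s = 3: P(3, 20) = 210. ✓
s = 4: P(4, 14) = 196 and P(4, 15) = 225; 210 is not s-gonal.
s = 5: P(5, 12) = 210. ✓
s = 10: P(10, 7) = 175 and P(10, 8) = 232; 210 is not s-gonal.
Hits: s ∈ {3, 5} → 2.

2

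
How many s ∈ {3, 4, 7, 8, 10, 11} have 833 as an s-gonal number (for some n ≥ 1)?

2

s = 3: P(3, 40) = 820 and P(3, 41) = 861; 833 is not s-gonal.
s = 4: P(4, 28) = 784 and P(4, 29) = 841; 833 is not s-gonal.
s = 7: P(7, 18) = 783 and P(7, 19) = 874; 833 is not s-gonal.
s = 8: P(8, 17) = 833. ✓
s = 10: P(10, 14) = 742 and P(10, 15) = 855; 833 is not s-gonal.
s = 11: P(11, 14) = 833. ✓
Hits: s ∈ {8, 11} → 2.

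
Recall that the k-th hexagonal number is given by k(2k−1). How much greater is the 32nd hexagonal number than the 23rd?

981

32·(2·32 − 1) = 2016 and 23·(2·23 − 1) = 1035.
Difference: 2016 − 1035 = 981.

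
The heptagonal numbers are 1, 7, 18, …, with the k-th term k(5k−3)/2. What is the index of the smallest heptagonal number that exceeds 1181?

Solve n(5n−3)/2 > 1181 for integer n.
The largest n with value ≤ 1181 is 22 (since 1177 ≤ 1181 < 1288), so the first above is n = 23, value 1288.

23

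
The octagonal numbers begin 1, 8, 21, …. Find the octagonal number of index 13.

The 13th octagonal number is n(3n−2) with n = 13.
13·(3·13 − 2) = 13·37 = 481.

481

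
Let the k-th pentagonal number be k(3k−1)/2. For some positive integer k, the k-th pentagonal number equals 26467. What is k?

Set n(3n−1)/2 = 26467, giving 3n² − n − 52934 = 0.
So n = (1 + 797) / 6 = 798/6 = 133.

133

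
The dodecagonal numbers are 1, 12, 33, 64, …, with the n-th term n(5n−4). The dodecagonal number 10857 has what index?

Set n(5n−4) = 10857, giving 5n² − 4n − 10857 = 0.
The discriminant is 16 + 20·10857 = 217156, and √217156 = 466.
So n = (4 + 466) / 10 = 470/10 = 47.

47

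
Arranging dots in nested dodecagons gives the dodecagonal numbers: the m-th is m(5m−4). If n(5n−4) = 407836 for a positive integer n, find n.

Set n(5n−4) = 407836, giving 5n² − 4n − 407836 = 0.
The discriminant is 16 + 20·407836 = 8156736, and √8156736 = 2856.
So n = (4 + 2856) / 10 = 2860/10 = 286.

286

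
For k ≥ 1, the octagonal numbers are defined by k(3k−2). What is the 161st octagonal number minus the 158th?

161·(3·161 − 2) = 77441 and 158·(3·158 − 2) = 74576.
Difference: 77441 − 74576 = 2865.

2865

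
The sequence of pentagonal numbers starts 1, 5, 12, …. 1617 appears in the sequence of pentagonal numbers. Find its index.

Set n(3n−1)/2 = 1617, giving 3n² − n − 3234 = 0.
So n = (1 + 197) / 6 = 198/6 = 33.

33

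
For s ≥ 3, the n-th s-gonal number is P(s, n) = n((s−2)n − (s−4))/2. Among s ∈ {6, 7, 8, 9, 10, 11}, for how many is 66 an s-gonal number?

s = 6: P(6, 6) = 66. ✓
s = 7: P(7, 5) = 55 and P(7, 6) = 81; 66 is not s-gonal.
s = 8: P(8, 5) = 65 and P(8, 6) = 96; 66 is not s-gonal.
s = 9: P(9, 4) = 46 and P(9, 5) = 75; 66 is not s-gonal.
s = 10: P(10, 4) = 52 and P(10, 5) = 85; 66 is not s-gonal.
s = 11: P(11, 4) = 58 and P(11, 5) = 95; 66 is not s-gonal.
Hits: s ∈ {6} → 1.

1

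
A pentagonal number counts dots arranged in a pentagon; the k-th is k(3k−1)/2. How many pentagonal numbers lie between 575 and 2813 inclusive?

The n-th pentagonal number is n(3n−1)/2.
Smallest index with value ≥ 575: n = 20 (giving 590).
Largest index with value ≤ 2813: n = 43 (giving 2752).
Indices 20 through 43: 24 terms.

24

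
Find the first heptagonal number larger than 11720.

11799

Solve n(5n−3)/2 > 11720 for integer n.
The largest n with value ≤ 11720 is 68 (since 11458 ≤ 11720 < 11799), so the first above is n = 69, value 11799.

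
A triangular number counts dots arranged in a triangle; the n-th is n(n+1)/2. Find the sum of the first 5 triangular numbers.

35

Σ i(i+1)/2 = (Σi² + Σi) / 2 over i = 1..5.
Σi = 15 and Σi² = 55.
(1·55 + 1·15) / 2 = 70/2 = 35.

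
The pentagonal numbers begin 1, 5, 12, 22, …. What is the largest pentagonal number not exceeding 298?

287

Solve n(3n−1)/2 ≤ 298 for integer n.
n = 14 gives 287 ≤ 298, while n = 15 gives 330 > 298; so the answer is 287.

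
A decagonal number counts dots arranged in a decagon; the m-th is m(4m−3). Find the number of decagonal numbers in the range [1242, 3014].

10

The n-th decagonal number is n(4n−3).
Smallest index with value ≥ 1242: n = 18 (giving 1242).
Largest index with value ≤ 3014: n = 27 (giving 2835).
Indices 18 through 27: 10 terms.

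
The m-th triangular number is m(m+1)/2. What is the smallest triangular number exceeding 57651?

Solve n(n+1)/2 > 57651 for integer n.
The largest n with value ≤ 57651 is 339 (since 57630 ≤ 57651 < 57970), so the first above is n = 340, value 57970.

57970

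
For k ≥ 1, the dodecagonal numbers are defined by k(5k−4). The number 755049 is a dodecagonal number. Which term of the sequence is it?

389

Set n(5n−4) = 755049, giving 5n² − 4n − 755049 = 0.
The discriminant is 16 + 20·755049 = 15100996, and √15100996 = 3886.
So n = (4 + 3886) / 10 = 3890/10 = 389.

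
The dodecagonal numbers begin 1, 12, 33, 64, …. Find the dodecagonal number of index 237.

The 237th dodecagonal number is n(5n−4) with n = 237.
237·(5·237 − 4) = 237·1181 = 279897.

279897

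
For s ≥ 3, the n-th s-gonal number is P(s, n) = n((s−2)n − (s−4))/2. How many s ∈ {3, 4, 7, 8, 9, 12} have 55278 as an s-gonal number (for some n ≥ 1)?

s = 3: P(3, 332) = 55278. ✓
s = 4: P(4, 235) = 55225 and P(4, 236) = 55696; 55278 is not s-gonal.
s = 7: P(7, 148) = 54538 and P(7, 149) = 55279; 55278 is not s-gonal.
s = 8: P(8, 136) = 55216 and P(8, 137) = 56033; 55278 is not s-gonal.
s = 9: P(9, 126) = 55251 and P(9, 127) = 56134; 55278 is not s-gonal.
s = 12: P(12, 105) = 54705 and P(12, 106) = 55756; 55278 is not s-gonal.
Hits: s ∈ {3} → 1.

1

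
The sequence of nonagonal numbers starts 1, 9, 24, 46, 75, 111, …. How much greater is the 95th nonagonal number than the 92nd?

1956

95·(7·95 − 5)/2 = 31350 and 92·(7·92 − 5)/2 = 29394.
Difference: 31350 − 29394 = 1956.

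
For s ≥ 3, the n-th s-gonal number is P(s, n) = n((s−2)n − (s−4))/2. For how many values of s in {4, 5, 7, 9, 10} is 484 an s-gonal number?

s = 4: P(4, 22) = 484. ✓
s = 5: P(5, 18) = 477 and P(5, 19) = 532; 484 is not s-gonal.
s = 7: P(7, 14) = 469 and P(7, 15) = 540; 484 is not s-gonal.
s = 9: P(9, 12) = 474 and P(9, 13) = 559; 484 is not s-gonal.
s = 10: P(10, 11) = 451 and P(10, 12) = 540; 484 is not s-gonal.
Hits: s ∈ {4} → 1.

1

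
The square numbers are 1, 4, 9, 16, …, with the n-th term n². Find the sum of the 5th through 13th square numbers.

Σ_{i=5}^{13} i² = 819 − 30 = 789.

789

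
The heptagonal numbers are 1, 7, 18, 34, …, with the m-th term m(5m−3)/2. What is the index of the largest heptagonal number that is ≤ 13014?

Solve n(5n−3)/2 ≤ 13014 for integer n.
n = 72 gives 12852 ≤ 13014, while n = 73 gives 13213 > 13014; so the answer is index 72.

72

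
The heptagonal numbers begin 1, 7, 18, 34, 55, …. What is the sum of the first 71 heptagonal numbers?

Σ i(5i−3)/2 = (5Σi² − 3Σi) / 2 over i = 1..71.
Σi = 2556 and Σi² = 121836.
(5·121836 − 3·2556) / 2 = 601512/2 = 300756.

300756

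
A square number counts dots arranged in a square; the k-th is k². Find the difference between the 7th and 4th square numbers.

7² = 49 and 4² = 16.
Difference: 49 − 16 = 33.

33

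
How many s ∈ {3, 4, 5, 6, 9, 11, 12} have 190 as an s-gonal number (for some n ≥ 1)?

s = 3: P(3, 19) = 190. ✓
s = 4: P(4, 13) = 169 and P(4, 14) = 196; 190 is not s-gonal.
s = 5: P(5, 11) = 176 and P(5, 12) = 210; 190 is not s-gonal.
s = 6: P(6, 10) = 190. ✓
s = 9: P(9, 7) = 154 and P(9, 8) = 204; 190 is not s-gonal.
s = 11: P(11, 6) = 141 and P(11, 7) = 196; 190 is not s-gonal.
s = 12: P(12, 6) = 156 and P(12, 7) = 217; 190 is not s-gonal.
Hits: s ∈ {3, 6} → 2.

2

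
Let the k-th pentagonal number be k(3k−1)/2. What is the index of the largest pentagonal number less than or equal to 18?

Solve n(3n−1)/2 ≤ 18 for integer n.
n = 3 gives 12 ≤ 18, while n = 4 gives 22 > 18; so the answer is index 3.

3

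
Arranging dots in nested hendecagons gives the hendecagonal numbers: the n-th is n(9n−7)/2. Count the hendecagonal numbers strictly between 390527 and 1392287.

262

The n-th hendecagonal number is n(9n−7)/2.
Smallest index with value > 390527: n = 295 (giving 390580).
Largest index with value < 1392287: n = 556 (giving 1389166).
Indices 295 through 556: 262 terms.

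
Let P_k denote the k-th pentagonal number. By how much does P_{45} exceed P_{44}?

133

Consecutive pentagonal numbers differ by 3n − 2: here 3·45 − 2 = 133.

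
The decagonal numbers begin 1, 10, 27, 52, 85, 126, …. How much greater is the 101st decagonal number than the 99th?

1594

101·(4·101 − 3) = 40501 and 99·(4·99 − 3) = 38907.
Difference: 40501 − 38907 = 1594.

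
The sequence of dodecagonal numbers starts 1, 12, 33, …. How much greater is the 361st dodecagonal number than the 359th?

361·(5·361 − 4) = 650161 and 359·(5·359 − 4) = 642969.
Difference: 650161 − 642969 = 7192.

7192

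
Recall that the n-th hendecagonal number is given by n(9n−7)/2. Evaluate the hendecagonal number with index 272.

The 272nd hendecagonal number is n(9n−7)/2 with n = 272.
272·(9·272 − 7)/2 = 272·2441/2 = 331976.

331976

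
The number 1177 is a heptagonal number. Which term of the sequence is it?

22

Set n(5n−3)/2 = 1177, giving 5n² − 3n − 2354 = 0.
So n = (3 + 217) / 10 = 220/10 = 22.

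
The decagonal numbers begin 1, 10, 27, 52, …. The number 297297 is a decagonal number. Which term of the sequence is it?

273

Set n(4n−3) = 297297, giving 4n² − 3n − 297297 = 0.
The discriminant is 9 + 16·297297 = 4756761, and √4756761 = 2181.
So n = (3 + 2181) / 8 = 2184/8 = 273.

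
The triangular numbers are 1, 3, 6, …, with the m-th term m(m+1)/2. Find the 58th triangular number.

1711

The 58th triangular number is n(n+1)/2 with n = 58.
58·59/2 = 3422/2 = 1711.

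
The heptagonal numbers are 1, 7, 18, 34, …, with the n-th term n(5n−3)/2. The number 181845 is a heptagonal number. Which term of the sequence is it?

Set n(5n−3)/2 = 181845, giving 5n² − 3n − 363690 = 0.
The discriminant is 9 + 40·181845 = 7273809, and √7273809 = 2697.
So n = (3 + 2697) / 10 = 2700/10 = 270.

270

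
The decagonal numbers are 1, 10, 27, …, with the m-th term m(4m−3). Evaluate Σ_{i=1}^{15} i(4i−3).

4600

Σ i(4i−3) = 4Σi² − 3Σi over i = 1..15.
Σi = 120 and Σi² = 1240.
4·1240 − 3·120 = 4600.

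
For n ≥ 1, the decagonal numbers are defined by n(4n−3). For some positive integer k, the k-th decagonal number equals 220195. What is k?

235

Set n(4n−3) = 220195, giving 4n² − 3n − 220195 = 0.
So n = (3 + 1877) / 8 = 1880/8 = 235.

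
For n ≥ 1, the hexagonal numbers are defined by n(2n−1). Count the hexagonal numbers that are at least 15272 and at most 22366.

The n-th hexagonal number is n(2n−1).
Smallest index with value ≥ 15272: n = 88 (giving 15400).
Largest index with value ≤ 22366: n = 106 (giving 22366).
Indices 88 through 106: 19 terms.

19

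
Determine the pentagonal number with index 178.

The 178th pentagonal number is n(3n−1)/2 with n = 178.
178·(3·178 − 1)/2 = 178·533/2 = 47437.

47437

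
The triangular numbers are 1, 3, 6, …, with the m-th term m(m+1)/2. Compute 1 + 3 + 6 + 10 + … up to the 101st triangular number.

Σ i(i+1)/2 = (Σi² + Σi) / 2 over i = 1..101.
Σi = 5151 and Σi² = 348551.
(1·348551 + 1·5151) / 2 = 353702/2 = 176851.

176851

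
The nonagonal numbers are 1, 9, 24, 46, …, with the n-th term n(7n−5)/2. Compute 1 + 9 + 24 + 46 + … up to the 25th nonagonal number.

18525

Σ i(7i−5)/2 = (7Σi² − 5Σi) / 2 over i = 1..25.
Σi = 325 and Σi² = 5525.
(7·5525 − 5·325) / 2 = 37050/2 = 18525.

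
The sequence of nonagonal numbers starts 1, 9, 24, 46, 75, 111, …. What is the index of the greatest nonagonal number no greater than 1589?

Solve n(7n−5)/2 ≤ 1589 for integer n.
n = 21 gives 1491 ≤ 1589, while n = 22 gives 1639 > 1589; so the answer is index 21.

21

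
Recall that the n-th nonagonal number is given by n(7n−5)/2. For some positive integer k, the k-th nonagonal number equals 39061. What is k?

Set n(7n−5)/2 = 39061, giving 7n² − 5n − 78122 = 0.
So n = (5 + 1479) / 14 = 1484/14 = 106.
Check: 106·(7·106 − 5)/2 = 39061. ✓

106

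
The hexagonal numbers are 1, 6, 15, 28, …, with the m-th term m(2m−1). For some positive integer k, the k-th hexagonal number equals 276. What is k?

Set n(2n−1) = 276, giving 2n² − n − 276 = 0.
So n = (1 + 47) / 4 = 48/4 = 12.
Check: 12·(2·12 − 1) = 276. ✓

12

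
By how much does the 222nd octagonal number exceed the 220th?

2648

222·(3·222 − 2) = 147408 and 220·(3·220 − 2) = 144760.
Difference: 147408 − 144760 = 2648.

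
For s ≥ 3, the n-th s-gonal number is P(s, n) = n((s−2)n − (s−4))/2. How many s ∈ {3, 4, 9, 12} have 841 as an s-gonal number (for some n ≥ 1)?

s = 3: P(3, 40) = 820 and P(3, 41) = 861; 841 is not s-gonal.
s = 4: P(4, 29) = 841. ✓
s = 9: P(9, 15) = 750 and P(9, 16) = 856; 841 is not s-gonal.
s = 12: P(12, 13) = 793 and P(12, 14) = 924; 841 is not s-gonal.
Hits: s ∈ {4} → 1.

1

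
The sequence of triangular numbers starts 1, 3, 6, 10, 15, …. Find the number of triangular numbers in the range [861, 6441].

The n-th triangular number is n(n+1)/2.
Smallest index with value ≥ 861: n = 41 (giving 861).
Largest index with value ≤ 6441: n = 113 (giving 6441).
Indices 41 through 113: 73 terms.

73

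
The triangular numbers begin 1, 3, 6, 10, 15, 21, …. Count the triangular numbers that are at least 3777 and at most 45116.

213

The n-th triangular number is n(n+1)/2.
Smallest index with value ≥ 3777: n = 87 (giving 3828).
Largest index with value ≤ 45116: n = 299 (giving 44850).
Indices 87 through 299: 213 terms.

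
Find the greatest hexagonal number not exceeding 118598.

Solve n(2n−1) ≤ 118598 for integer n.
n = 243 gives 117855 ≤ 118598, while n = 244 gives 118828 > 118598; so the answer is 117855.

117855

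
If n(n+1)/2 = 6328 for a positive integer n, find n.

112

Set n(n+1)/2 = 6328, giving n² + n − 12656 = 0.
The discriminant is 1 + 8·6328 = 50625, and √50625 = 225.
So n = (-1 + 225) / 2 = 224/2 = 112.
Check: 112·113/2 = 6328. ✓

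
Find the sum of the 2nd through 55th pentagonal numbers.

84699

Σ i(3i−1)/2 = (3Σi² − Σi) / 2 over i = 2..55.
Σi = 1540 − 1 = 1539 and Σi² = 56980 − 1 = 56979.
(3·56979 − 1·1539) / 2 = 169398/2 = 84699.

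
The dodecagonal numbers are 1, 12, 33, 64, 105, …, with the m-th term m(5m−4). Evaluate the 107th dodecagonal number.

56817

The 107th dodecagonal number is n(5n−4) with n = 107.
107·(5·107 − 4) = 107·531 = 56817.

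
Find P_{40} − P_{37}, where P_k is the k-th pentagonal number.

40·(3·40 − 1)/2 = 2380 and 37·(3·37 − 1)/2 = 2035.
Difference: 2380 − 2035 = 345.

345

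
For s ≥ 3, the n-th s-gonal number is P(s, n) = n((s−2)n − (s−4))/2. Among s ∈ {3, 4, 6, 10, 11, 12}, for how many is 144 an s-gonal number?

s = 3: P(3, 16) = 136 and P(3, 17) = 153; 144 is not s-gonal.
s = 4: P(4, 12) = 144. ✓
s = 6: P(6, 8) = 120 and P(6, 9) = 153; 144 is not s-gonal.
s = 10: P(10, 6) = 126 and P(10, 7) = 175; 144 is not s-gonal.
s = 11: P(11, 6) = 141 and P(11, 7) = 196; 144 is not s-gonal.
s = 12: P(12, 5) = 105 and P(12, 6) = 156; 144 is not s-gonal.
Hits: s ∈ {4} → 1.

1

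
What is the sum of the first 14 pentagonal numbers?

1470

Σ i(3i−1)/2 = (3Σi² − Σi) / 2 over i = 1..14.
Σi = 105 and Σi² = 1015.
(3·1015 − 1·105) / 2 = 2940/2 = 1470.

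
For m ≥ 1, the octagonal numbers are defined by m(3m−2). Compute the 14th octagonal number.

560

The 14th octagonal number is n(3n−2) with n = 14.
14·(3·14 − 2) = 14·40 = 560.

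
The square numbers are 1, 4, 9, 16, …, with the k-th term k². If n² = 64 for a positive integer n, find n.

We need n² = 64, so n = √64 = 8.
Check: 8² = 64. ✓

8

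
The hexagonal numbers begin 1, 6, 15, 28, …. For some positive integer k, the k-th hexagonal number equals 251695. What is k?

Set n(2n−1) = 251695, giving 2n² − n − 251695 = 0.
The discriminant is 1 + 8·251695 = 2013561, and √2013561 = 1419.
So n = (1 + 1419) / 4 = 1420/4 = 355.
Check: 355·(2·355 − 1) = 251695. ✓

355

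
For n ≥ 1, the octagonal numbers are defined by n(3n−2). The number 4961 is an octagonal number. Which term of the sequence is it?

Set n(3n−2) = 4961, giving 3n² − 2n − 4961 = 0.
The discriminant is 4 + 12·4961 = 59536, and √59536 = 244.
So n = (2 + 244) / 6 = 246/6 = 41.
Check: 41·(3·41 − 2) = 4961. ✓

41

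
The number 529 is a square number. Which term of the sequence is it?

23

We need n² = 529, so n = √529 = 23.
Check: 23² = 529. ✓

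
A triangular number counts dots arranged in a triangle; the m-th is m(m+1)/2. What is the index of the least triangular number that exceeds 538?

33

Solve n(n+1)/2 > 538 for integer n.
The largest n with value ≤ 538 is 32 (since 528 ≤ 538 < 561), so the first above is n = 33, value 561.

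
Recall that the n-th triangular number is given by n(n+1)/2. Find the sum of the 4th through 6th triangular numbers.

Σ i(i+1)/2 = (Σi² + Σi) / 2 over i = 4..6.
Σi = 21 − 6 = 15 and Σi² = 91 − 14 = 77.
(1·77 + 1·15) / 2 = 92/2 = 46.

46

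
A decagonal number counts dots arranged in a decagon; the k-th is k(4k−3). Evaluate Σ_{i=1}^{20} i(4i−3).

10850

Σ i(4i−3) = 4Σi² − 3Σi over i = 1..20.
Σi = 210 and Σi² = 2870.
4·2870 − 3·210 = 10850.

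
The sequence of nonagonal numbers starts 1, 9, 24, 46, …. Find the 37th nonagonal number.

The 37th nonagonal number is n(7n−5)/2 with n = 37.
37·(7·37 − 5)/2 = 37·254/2 = 37·127 = 4699.

4699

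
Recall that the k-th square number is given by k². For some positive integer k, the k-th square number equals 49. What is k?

We need n² = 49, so n = √49 = 7.

7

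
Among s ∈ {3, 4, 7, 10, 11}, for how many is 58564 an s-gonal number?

s = 3: P(3, 341) = 58311 and P(3, 342) = 58653; 58564 is not s-gonal.
s = 4: P(4, 242) = 58564. ✓
s = 7: P(7, 153) = 58293 and P(7, 154) = 59059; 58564 is not s-gonal.
s = 10: P(10, 121) = 58201 and P(10, 122) = 59170; 58564 is not s-gonal.
s = 11: P(11, 114) = 58083 and P(11, 115) = 59110; 58564 is not s-gonal.
Hits: s ∈ {4} → 1.

1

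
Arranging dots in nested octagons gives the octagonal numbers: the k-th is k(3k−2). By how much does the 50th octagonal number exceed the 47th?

867

50·(3·50 − 2) = 7400 and 47·(3·47 − 2) = 6533.
Difference: 7400 − 6533 = 867.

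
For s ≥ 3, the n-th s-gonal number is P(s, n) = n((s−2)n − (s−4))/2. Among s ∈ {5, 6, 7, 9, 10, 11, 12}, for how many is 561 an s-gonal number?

s = 5: P(5, 19) = 532 and P(5, 20) = 590; 561 is not s-gonal.
s = 6: P(6, 17) = 561. ✓
s = 7: P(7, 15) = 540 and P(7, 16) = 616; 561 is not s-gonal.
s = 9: P(9, 13) = 559 and P(9, 14) = 651; 561 is not s-gonal.
s = 10: P(10, 12) = 540 and P(10, 13) = 637; 561 is not s-gonal.
s = 11: P(11, 11) = 506 and P(11, 12) = 606; 561 is not s-gonal.
s = 12: P(12, 11) = 561. ✓
Hits: s ∈ {6, 12} → 2.

2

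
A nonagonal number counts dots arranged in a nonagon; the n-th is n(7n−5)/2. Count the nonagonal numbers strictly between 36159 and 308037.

195

The n-th nonagonal number is n(7n−5)/2.
Smallest index with value > 36159: n = 103 (giving 36874).
Largest index with value < 308037: n = 297 (giving 307989).
Indices 103 through 297: 195 terms.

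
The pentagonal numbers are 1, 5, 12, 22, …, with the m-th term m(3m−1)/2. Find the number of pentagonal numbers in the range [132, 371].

The n-th pentagonal number is n(3n−1)/2.
Smallest index with value ≥ 132: n = 10 (giving 145).
Largest index with value ≤ 371: n = 15 (giving 330).
Indices 10 through 15: 6 terms.

6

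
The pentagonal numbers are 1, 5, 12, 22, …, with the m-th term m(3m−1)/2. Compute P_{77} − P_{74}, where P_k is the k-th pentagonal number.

77·(3·77 − 1)/2 = 8855 and 74·(3·74 − 1)/2 = 8177.
Difference: 8855 − 8177 = 678.

678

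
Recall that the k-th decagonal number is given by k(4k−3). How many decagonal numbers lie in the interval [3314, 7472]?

14

The n-th decagonal number is n(4n−3).
Smallest index with value ≥ 3314: n = 30 (giving 3510).
Largest index with value ≤ 7472: n = 43 (giving 7267).
Indices 30 through 43: 14 terms.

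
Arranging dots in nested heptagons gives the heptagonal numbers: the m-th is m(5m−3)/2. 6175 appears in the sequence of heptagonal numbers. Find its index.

Set n(5n−3)/2 = 6175, giving 5n² − 3n − 12350 = 0.
The discriminant is 9 + 40·6175 = 247009, and √247009 = 497.
So n = (3 + 497) / 10 = 500/10 = 50.

50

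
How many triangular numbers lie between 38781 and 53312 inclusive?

The n-th triangular number is n(n+1)/2.
Smallest index with value ≥ 38781: n = 278 (giving 38781).
Largest index with value ≤ 53312: n = 326 (giving 53301).
Indices 278 through 326: 49 terms.

49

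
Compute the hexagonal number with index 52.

52·(2·52 − 1) = 52·103 = 5356.

5356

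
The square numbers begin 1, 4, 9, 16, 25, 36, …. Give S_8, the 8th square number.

The 8th square number is n² with n = 8.
8² = 64.

64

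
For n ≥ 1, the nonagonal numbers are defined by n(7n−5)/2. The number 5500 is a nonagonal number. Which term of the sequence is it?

40

Set n(7n−5)/2 = 5500, giving 7n² − 5n − 11000 = 0.
So n = (5 + 555) / 14 = 560/14 = 40.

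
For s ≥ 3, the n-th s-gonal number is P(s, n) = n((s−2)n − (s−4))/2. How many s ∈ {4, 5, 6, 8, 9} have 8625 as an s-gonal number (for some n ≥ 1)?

1

s = 4: P(4, 92) = 8464 and P(4, 93) = 8649; 8625 is not s-gonal.
s = 5: P(5, 75) = 8400 and P(5, 76) = 8626; 8625 is not s-gonal.
s = 6: P(6, 65) = 8385 and P(6, 66) = 8646; 8625 is not s-gonal.
s = 8: P(8, 53) = 8321 and P(8, 54) = 8640; 8625 is not s-gonal.
s = 9: P(9, 50) = 8625. ✓
Hits: s ∈ {9} → 1.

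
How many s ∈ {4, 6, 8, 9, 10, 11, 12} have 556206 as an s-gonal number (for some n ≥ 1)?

s = 4: P(4, 745) = 555025 and P(4, 746) = 556516; 556206 is not s-gonal.
s = 6: P(6, 527) = 554931 and P(6, 528) = 557040; 556206 is not s-gonal.
s = 8: P(8, 430) = 553840 and P(8, 431) = 556421; 556206 is not s-gonal.
s = 9: P(9, 399) = 556206. ✓
s = 10: P(10, 373) = 555397 and P(10, 374) = 558382; 556206 is not s-gonal.
s = 11: P(11, 351) = 553176 and P(11, 352) = 556336; 556206 is not s-gonal.
s = 12: P(12, 333) = 553113 and P(12, 334) = 556444; 556206 is not s-gonal.
Hits: s ∈ {9} → 1.

1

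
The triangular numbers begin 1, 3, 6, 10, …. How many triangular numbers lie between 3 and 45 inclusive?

The n-th triangular number is n(n+1)/2.
Smallest index with value ≥ 3: n = 2 (giving 3).
Largest index with value ≤ 45: n = 9 (giving 45).
Indices 2 through 9: 8 terms.

8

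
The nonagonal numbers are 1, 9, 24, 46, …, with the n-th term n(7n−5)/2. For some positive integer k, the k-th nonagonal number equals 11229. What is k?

Set n(7n−5)/2 = 11229, giving 7n² − 5n − 22458 = 0.
The discriminant is 25 + 56·11229 = 628849, and √628849 = 793.
So n = (5 + 793) / 14 = 798/14 = 57.

57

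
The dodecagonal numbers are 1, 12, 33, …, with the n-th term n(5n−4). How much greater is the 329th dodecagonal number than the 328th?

3281

Consecutive dodecagonal numbers differ by 10n − 9: here 10·329 − 9 = 3281.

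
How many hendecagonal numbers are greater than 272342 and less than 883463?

197

The n-th hendecagonal number is n(9n−7)/2.
Smallest index with value > 272342: n = 247 (giving 273676).
Largest index with value < 883463: n = 443 (giving 881570).
Indices 247 through 443: 197 terms.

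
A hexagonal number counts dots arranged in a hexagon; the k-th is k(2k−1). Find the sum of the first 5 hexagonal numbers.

95

Σ i(2i−1) = 2Σi² − Σi over i = 1..5.
Σi = 15 and Σi² = 55.
2·55 − 1·15 = 95.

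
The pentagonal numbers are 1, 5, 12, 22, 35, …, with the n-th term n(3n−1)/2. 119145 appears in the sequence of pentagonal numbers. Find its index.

Set n(3n−1)/2 = 119145, giving 3n² − n − 238290 = 0.
So n = (1 + 1691) / 6 = 1692/6 = 282.
Check: 282·(3·282 − 1)/2 = 119145. ✓

282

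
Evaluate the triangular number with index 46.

1081

The 46th triangular number is n(n+1)/2 with n = 46.
46·47/2 = 2162/2 = 1081.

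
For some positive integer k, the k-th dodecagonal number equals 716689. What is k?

Set n(5n−4) = 716689, giving 5n² − 4n − 716689 = 0.
The discriminant is 16 + 20·716689 = 14333796, and √14333796 = 3786.
So n = (4 + 3786) / 10 = 3790/10 = 379.

379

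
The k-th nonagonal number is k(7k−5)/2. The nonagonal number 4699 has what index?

Set n(7n−5)/2 = 4699, giving 7n² − 5n − 9398 = 0.
So n = (5 + 513) / 14 = 518/14 = 37.
Check: 37·(7·37 − 5)/2 = 4699. ✓

37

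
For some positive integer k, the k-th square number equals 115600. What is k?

We need n² = 115600, so n = √115600 = 340.

340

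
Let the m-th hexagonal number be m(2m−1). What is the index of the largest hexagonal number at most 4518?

Solve n(2n−1) ≤ 4518 for integer n.
n = 47 gives 4371 ≤ 4518, while n = 48 gives 4560 > 4518; so the answer is index 47.

47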